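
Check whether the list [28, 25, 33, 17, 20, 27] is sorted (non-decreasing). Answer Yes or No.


Check consecutive pairs:
  28 <= 25? False
  25 <= 33? True
  33 <= 17? False
  17 <= 20? True
  20 <= 27? True
2 consecutive pair(s) are out of order, so the list is not sorted.
Final answer: No


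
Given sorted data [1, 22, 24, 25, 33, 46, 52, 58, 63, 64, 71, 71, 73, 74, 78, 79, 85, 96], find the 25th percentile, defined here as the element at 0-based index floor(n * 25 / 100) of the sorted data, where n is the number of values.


The dataset has n = 18 elements.
Index = floor(18 * 25 / 100) = floor(450 / 100) = floor(4.5) = 4
Counting from index 0 in the sorted data, the element at index 4 is 33.
Final answer: 33


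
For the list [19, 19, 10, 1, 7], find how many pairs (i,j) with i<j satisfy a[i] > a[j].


For each element, count the later elements that are smaller than it:
  19 (index 0): smaller elements after it = [10, 1, 7] -> 3
  19 (index 1): smaller elements after it = [10, 1, 7] -> 3
  10 (index 2): smaller elements after it = [1, 7] -> 2
  1 (index 3): smaller elements after it = [] -> 0
Total inversions = 3 + 3 + 2 + 0 = 8
Final answer: 8


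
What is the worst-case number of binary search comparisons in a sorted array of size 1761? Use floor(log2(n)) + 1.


Binary search halves the search space each step.
Maximum comparisons = floor(log2(1761)) + 1
log2(1761) = 10.7822
floor(log2(1761)) = 10, so 10 + 1 = 11
Final answer: 11


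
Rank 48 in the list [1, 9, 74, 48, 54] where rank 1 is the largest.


Sort descending: [74, 54, 48, 9, 1]
Find 48 in the sorted list.
48 is at position 3.
Final answer: 3


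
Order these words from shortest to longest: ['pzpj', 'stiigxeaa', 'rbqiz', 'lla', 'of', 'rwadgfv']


Compute lengths:
  'pzpj' has length 4
  'stiigxeaa' has length 9
  'rbqiz' has length 5
  'lla' has length 3
  'of' has length 2
  'rwadgfv' has length 7
Lengths in increasing order: 2 < 3 < 4 < 5 < 7 < 9
Listing the words in that order gives the answer.
Final answer: ['of', 'lla', 'pzpj', 'rbqiz', 'rwadgfv', 'stiigxeaa']


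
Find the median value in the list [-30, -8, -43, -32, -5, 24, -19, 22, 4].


First, sort the list: [-43, -32, -30, -19, -8, -5, 4, 22, 24]
The list has 9 elements (odd count).
The middle index is 4 (0-based), and the element there is -8.
Final answer: -8


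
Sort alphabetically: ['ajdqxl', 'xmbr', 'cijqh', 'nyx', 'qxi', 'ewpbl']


Compare strings character by character (the first differing letter decides):
  'ajdqxl' < 'cijqh' since 'a' < 'c' at position 1
  'cijqh' < 'ewpbl' since 'c' < 'e' at position 1
  'ewpbl' < 'nyx' since 'e' < 'n' at position 1
  'nyx' < 'qxi' since 'n' < 'q' at position 1
  'qxi' < 'xmbr' since 'q' < 'x' at position 1
Chaining these comparisons gives the alphabetical order.
Final answer: ['ajdqxl', 'cijqh', 'ewpbl', 'nyx', 'qxi', 'xmbr']


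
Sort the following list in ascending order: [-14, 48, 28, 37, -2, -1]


Original list: [-14, 48, 28, 37, -2, -1]
Repeatedly take the smallest remaining element:
  Remaining [-14, 48, 28, 37, -2, -1] -> smallest is -14
  Remaining [48, 28, 37, -2, -1] -> smallest is -2
  Remaining [48, 28, 37, -1] -> smallest is -1
  Remaining [48, 28, 37] -> smallest is 28
  Remaining [48, 37] -> smallest is 37
  Remaining [48] -> smallest is 48
Collecting the picks in order gives the sorted list.
Final answer: [-14, -2, -1, 28, 37, 48]


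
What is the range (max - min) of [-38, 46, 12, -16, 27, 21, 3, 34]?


Maximum value: 46
Minimum value: -38
Range = 46 - (-38) = 84
Final answer: 84


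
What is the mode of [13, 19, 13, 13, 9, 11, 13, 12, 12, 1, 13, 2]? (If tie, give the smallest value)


Count the frequency of each value:
  1 appears 1 time(s)
  2 appears 1 time(s)
  9 appears 1 time(s)
  11 appears 1 time(s)
  12 appears 2 time(s)
  13 appears 5 time(s)
  19 appears 1 time(s)
Maximum frequency is 5.
Only 13 reaches that frequency, so it is the mode.
Final answer: 13


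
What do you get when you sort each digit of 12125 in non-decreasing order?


The number 12125 has digits: 1, 2, 1, 2, 5
Sorted: 1, 1, 2, 2, 5
Joining the sorted digits gives the result.
Final answer: 11225


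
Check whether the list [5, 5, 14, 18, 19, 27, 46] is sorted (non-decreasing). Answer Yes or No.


Check consecutive pairs:
  5 <= 5? True
  5 <= 14? True
  14 <= 18? True
  18 <= 19? True
  19 <= 27? True
  27 <= 46? True
Every consecutive pair is in order, so the list is non-decreasing.
Final answer: Yes


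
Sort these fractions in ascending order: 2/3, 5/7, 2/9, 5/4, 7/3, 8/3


Convert to decimal for comparison:
  2/3 = 0.6667
  5/7 = 0.7143
  2/9 = 0.2222
  5/4 = 1.25
  7/3 = 2.3333
  8/3 = 2.6667
Decimals in increasing order: 0.2222 < 0.6667 < 0.7143 < 1.25 < 2.3333 < 2.6667
Writing each back as its fraction gives the sorted order.
Final answer: 2/9, 2/3, 5/7, 5/4, 7/3, 8/3


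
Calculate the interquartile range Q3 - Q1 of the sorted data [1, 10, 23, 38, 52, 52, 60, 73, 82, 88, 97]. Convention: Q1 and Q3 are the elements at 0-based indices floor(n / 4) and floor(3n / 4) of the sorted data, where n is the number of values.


The data has n = 11 elements.
Q1 index = floor(11 / 4) = floor(2.75) = 2; Q3 index = floor(3 * 11 / 4) = floor(8.25) = 8
Q1 = element at index 2 = 23
Q3 = element at index 8 = 82
IQR = 82 - 23 = 59
Final answer: 59


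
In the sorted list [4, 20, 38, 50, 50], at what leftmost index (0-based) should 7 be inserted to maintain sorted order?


List is sorted: [4, 20, 38, 50, 50]
We need the leftmost position where 7 can be inserted, i.e. the first index whose element is >= 7 (or the end of the list if none is).
Binary search with low=0, high=5 (0-based indices):
  low=0, high=5, mid=2: a[2]=38 >= 7, so high = 2
  low=0, high=2, mid=1: a[1]=20 >= 7, so high = 1
  low=0, high=1, mid=0: a[0]=4 < 7, so low = 1
Now low = high = 1, so the insertion index is 1.
Final answer: 1


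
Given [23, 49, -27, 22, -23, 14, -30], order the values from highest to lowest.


Original list: [23, 49, -27, 22, -23, 14, -30]
Repeatedly take the largest remaining element:
  Remaining [23, 49, -27, 22, -23, 14, -30] -> largest is 49
  Remaining [23, -27, 22, -23, 14, -30] -> largest is 23
  Remaining [-27, 22, -23, 14, -30] -> largest is 22
  Remaining [-27, -23, 14, -30] -> largest is 14
  Remaining [-27, -23, -30] -> largest is -23
  Remaining [-27, -30] -> largest is -27
  Remaining [-30] -> largest is -30
Collecting the picks in order gives the descending list.
Final answer: [49, 23, 22, 14, -23, -27, -30]


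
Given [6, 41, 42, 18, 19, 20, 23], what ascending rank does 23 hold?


Sort ascending: [6, 18, 19, 20, 23, 41, 42]
Find 23 in the sorted list.
23 is at position 5 (1-indexed).
Final answer: 5


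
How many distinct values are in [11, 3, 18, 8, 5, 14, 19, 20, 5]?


List all unique values:
Distinct values: [3, 5, 8, 11, 14, 18, 19, 20]
Count = 8
Final answer: 8


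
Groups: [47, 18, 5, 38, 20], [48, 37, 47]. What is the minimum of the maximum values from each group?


Find max of each group:
  Group 1: [47, 18, 5, 38, 20] -> max = 47
  Group 2: [48, 37, 47] -> max = 48
Maxes: [47, 48]
Minimum of maxes = 47
Final answer: 47


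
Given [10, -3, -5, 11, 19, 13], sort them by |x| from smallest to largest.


Compute absolute values:
  |10| = 10
  |-3| = 3
  |-5| = 5
  |11| = 11
  |19| = 19
  |13| = 13
Absolute values in increasing order: 3 < 5 < 10 < 11 < 13 < 19
Listing the original numbers in that order gives the answer.
Final answer: [-3, -5, 10, 11, 13, 19]


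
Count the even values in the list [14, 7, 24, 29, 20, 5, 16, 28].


Check each element:
  14 is even
  7 is odd
  24 is even
  29 is odd
  20 is even
  5 is odd
  16 is even
  28 is even
Evens: [14, 24, 20, 16, 28]
Count of evens = 5
Final answer: 5


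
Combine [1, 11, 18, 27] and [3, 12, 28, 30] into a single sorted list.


List A: [1, 11, 18, 27]
List B: [3, 12, 28, 30]
Repeatedly compare the front elements and take the smaller:
  1 vs 3 -> take 1
  11 vs 3 -> take 3
  11 vs 12 -> take 11
  18 vs 12 -> take 12
  18 vs 28 -> take 18
  27 vs 28 -> take 27
  A is exhausted; append the rest of B: [28, 30]
Final answer: [1, 3, 11, 12, 18, 27, 28, 30]


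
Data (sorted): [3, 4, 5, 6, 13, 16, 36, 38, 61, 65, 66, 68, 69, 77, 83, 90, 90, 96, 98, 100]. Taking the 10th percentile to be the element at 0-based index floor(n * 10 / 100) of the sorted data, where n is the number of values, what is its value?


The dataset has n = 20 elements.
Index = floor(20 * 10 / 100) = floor(200 / 100) = floor(2) = 2
Counting from index 0 in the sorted data, the element at index 2 is 5.
Final answer: 5


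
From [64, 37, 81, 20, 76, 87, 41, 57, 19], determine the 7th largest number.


Sort descending: [87, 81, 76, 64, 57, 41, 37, 20, 19]
The 7th element (1-indexed) is at index 6.
Value = 37
Final answer: 37


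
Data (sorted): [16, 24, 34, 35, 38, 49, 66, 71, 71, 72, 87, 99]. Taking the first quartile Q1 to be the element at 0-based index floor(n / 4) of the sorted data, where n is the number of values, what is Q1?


The list has n = 12 elements.
Q1 index = floor(12 / 4) = floor(3) = 3
Counting from index 0 in the sorted data, the element at index 3 is 35.
Final answer: 35


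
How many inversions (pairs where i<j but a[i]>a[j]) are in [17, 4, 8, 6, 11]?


For each element, count the later elements that are smaller than it:
  17 (index 0): smaller elements after it = [4, 8, 6, 11] -> 4
  4 (index 1): smaller elements after it = [] -> 0
  8 (index 2): smaller elements after it = [6] -> 1
  6 (index 3): smaller elements after it = [] -> 0
Total inversions = 4 + 0 + 1 + 0 = 5
Final answer: 5


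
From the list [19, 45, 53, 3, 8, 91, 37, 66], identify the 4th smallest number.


Sort ascending: [3, 8, 19, 37, 45, 53, 66, 91]
The 4th element (1-indexed) is at index 3.
Value = 37
Final answer: 37


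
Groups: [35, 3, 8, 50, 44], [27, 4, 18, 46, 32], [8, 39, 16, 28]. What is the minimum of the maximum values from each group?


Find max of each group:
  Group 1: [35, 3, 8, 50, 44] -> max = 50
  Group 2: [27, 4, 18, 46, 32] -> max = 46
  Group 3: [8, 39, 16, 28] -> max = 39
Maxes: [50, 46, 39]
Minimum of maxes = 39
Final answer: 39


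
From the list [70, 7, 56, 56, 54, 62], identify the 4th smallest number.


Sort ascending: [7, 54, 56, 56, 62, 70]
The 4th element (1-indexed) is at index 3.
Value = 56
Final answer: 56


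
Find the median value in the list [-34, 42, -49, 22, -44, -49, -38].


First, sort the list: [-49, -49, -44, -38, -34, 22, 42]
The list has 7 elements (odd count).
The middle index is 3 (0-based), and the element there is -38.
Final answer: -38


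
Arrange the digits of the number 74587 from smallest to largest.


The number 74587 has digits: 7, 4, 5, 8, 7
Sorted: 4, 5, 7, 7, 8
Joining the sorted digits gives the result.
Final answer: 45778


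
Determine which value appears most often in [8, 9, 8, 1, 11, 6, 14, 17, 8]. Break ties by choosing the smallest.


Count the frequency of each value:
  1 appears 1 time(s)
  6 appears 1 time(s)
  8 appears 3 time(s)
  9 appears 1 time(s)
  11 appears 1 time(s)
  14 appears 1 time(s)
  17 appears 1 time(s)
Maximum frequency is 3.
Only 8 reaches that frequency, so it is the mode.
Final answer: 8


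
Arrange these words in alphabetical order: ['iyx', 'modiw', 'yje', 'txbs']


Compare strings character by character (the first differing letter decides):
  'iyx' < 'modiw' since 'i' < 'm' at position 1
  'modiw' < 'txbs' since 'm' < 't' at position 1
  'txbs' < 'yje' since 't' < 'y' at position 1
Chaining these comparisons gives the alphabetical order.
Final answer: ['iyx', 'modiw', 'txbs', 'yje']


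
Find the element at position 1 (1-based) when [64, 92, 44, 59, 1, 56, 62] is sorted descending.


Sort descending: [92, 64, 62, 59, 56, 44, 1]
The 1st element (1-indexed) is at index 0.
Value = 92
Final answer: 92


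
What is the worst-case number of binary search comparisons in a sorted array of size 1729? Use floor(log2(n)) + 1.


Binary search halves the search space each step.
Maximum comparisons = floor(log2(1729)) + 1
log2(1729) = 10.7557
floor(log2(1729)) = 10, so 10 + 1 = 11
Final answer: 11


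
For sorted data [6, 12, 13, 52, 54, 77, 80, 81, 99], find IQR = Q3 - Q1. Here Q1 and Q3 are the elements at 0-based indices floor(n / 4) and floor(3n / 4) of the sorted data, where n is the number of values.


The data has n = 9 elements.
Q1 index = floor(9 / 4) = floor(2.25) = 2; Q3 index = floor(3 * 9 / 4) = floor(6.75) = 6
Q1 = element at index 2 = 13
Q3 = element at index 6 = 80
IQR = 80 - 13 = 67
Final answer: 67


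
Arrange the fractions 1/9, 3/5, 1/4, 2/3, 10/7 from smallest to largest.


Convert to decimal for comparison:
  1/9 = 0.1111
  3/5 = 0.6
  1/4 = 0.25
  2/3 = 0.6667
  10/7 = 1.4286
Decimals in increasing order: 0.1111 < 0.25 < 0.6 < 0.6667 < 1.4286
Writing each back as its fraction gives the sorted order.
Final answer: 1/9, 1/4, 3/5, 2/3, 10/7


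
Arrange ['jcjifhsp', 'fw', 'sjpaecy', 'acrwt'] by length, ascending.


Compute lengths:
  'jcjifhsp' has length 8
  'fw' has length 2
  'sjpaecy' has length 7
  'acrwt' has length 5
Lengths in increasing order: 2 < 5 < 7 < 8
Listing the words in that order gives the answer.
Final answer: ['fw', 'acrwt', 'sjpaecy', 'jcjifhsp']


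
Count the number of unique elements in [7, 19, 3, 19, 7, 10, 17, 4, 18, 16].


List all unique values:
Distinct values: [3, 4, 7, 10, 16, 17, 18, 19]
Count = 8
Final answer: 8


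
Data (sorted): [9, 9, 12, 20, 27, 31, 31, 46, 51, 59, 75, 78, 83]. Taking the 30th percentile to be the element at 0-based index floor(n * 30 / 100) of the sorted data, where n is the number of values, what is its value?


The dataset has n = 13 elements.
Index = floor(13 * 30 / 100) = floor(390 / 100) = floor(3.9) = 3
Counting from index 0 in the sorted data, the element at index 3 is 20.
Final answer: 20


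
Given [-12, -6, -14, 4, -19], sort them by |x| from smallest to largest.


Compute absolute values:
  |-12| = 12
  |-6| = 6
  |-14| = 14
  |4| = 4
  |-19| = 19
Absolute values in increasing order: 4 < 6 < 12 < 14 < 19
Listing the original numbers in that order gives the answer.
Final answer: [4, -6, -12, -14, -19]


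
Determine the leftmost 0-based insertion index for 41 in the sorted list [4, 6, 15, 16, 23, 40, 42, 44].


List is sorted: [4, 6, 15, 16, 23, 40, 42, 44]
We need the leftmost position where 41 can be inserted, i.e. the first index whose element is >= 41 (or the end of the list if none is).
Binary search with low=0, high=8 (0-based indices):
  low=0, high=8, mid=4: a[4]=23 < 41, so low = 5
  low=5, high=8, mid=6: a[6]=42 >= 41, so high = 6
  low=5, high=6, mid=5: a[5]=40 < 41, so low = 6
Now low = high = 6, so the insertion index is 6.
Final answer: 6


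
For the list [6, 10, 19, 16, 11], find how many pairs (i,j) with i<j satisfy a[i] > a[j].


For each element, count the later elements that are smaller than it:
  6 (index 0): smaller elements after it = [] -> 0
  10 (index 1): smaller elements after it = [] -> 0
  19 (index 2): smaller elements after it = [16, 11] -> 2
  16 (index 3): smaller elements after it = [11] -> 1
Total inversions = 0 + 0 + 2 + 1 = 3
Final answer: 3


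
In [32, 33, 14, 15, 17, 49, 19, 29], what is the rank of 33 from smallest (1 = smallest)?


Sort ascending: [14, 15, 17, 19, 29, 32, 33, 49]
Find 33 in the sorted list.
33 is at position 7 (1-indexed).
Final answer: 7


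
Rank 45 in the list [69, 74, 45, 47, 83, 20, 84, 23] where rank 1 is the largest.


Sort descending: [84, 83, 74, 69, 47, 45, 23, 20]
Find 45 in the sorted list.
45 is at position 6.
Final answer: 6


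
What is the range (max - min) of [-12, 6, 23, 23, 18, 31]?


Maximum value: 31
Minimum value: -12
Range = 31 - (-12) = 43
Final answer: 43


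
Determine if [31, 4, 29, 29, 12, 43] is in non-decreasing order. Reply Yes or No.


Check consecutive pairs:
  31 <= 4? False
  4 <= 29? True
  29 <= 29? True
  29 <= 12? False
  12 <= 43? True
2 consecutive pair(s) are out of order, so the list is not sorted.
Final answer: No


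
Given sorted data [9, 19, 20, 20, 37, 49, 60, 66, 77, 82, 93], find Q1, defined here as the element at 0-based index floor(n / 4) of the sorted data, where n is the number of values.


The list has n = 11 elements.
Q1 index = floor(11 / 4) = floor(2.75) = 2
Counting from index 0 in the sorted data, the element at index 2 is 20.
Final answer: 20


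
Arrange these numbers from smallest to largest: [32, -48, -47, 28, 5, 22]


Original list: [32, -48, -47, 28, 5, 22]
Repeatedly take the smallest remaining element:
  Remaining [32, -48, -47, 28, 5, 22] -> smallest is -48
  Remaining [32, -47, 28, 5, 22] -> smallest is -47
  Remaining [32, 28, 5, 22] -> smallest is 5
  Remaining [32, 28, 22] -> smallest is 22
  Remaining [32, 28] -> smallest is 28
  Remaining [32] -> smallest is 32
Collecting the picks in order gives the sorted list.
Final answer: [-48, -47, 5, 22, 28, 32]


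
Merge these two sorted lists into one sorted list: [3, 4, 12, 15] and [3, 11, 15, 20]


List A: [3, 4, 12, 15]
List B: [3, 11, 15, 20]
Repeatedly compare the front elements and take the smaller:
  3 vs 3 -> take 3
  4 vs 3 -> take 3
  4 vs 11 -> take 4
  12 vs 11 -> take 11
  12 vs 15 -> take 12
  15 vs 15 -> take 15
  A is exhausted; append the rest of B: [15, 20]
Final answer: [3, 3, 4, 11, 12, 15, 15, 20]


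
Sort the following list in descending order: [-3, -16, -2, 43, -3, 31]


Original list: [-3, -16, -2, 43, -3, 31]
Repeatedly take the largest remaining element:
  Remaining [-3, -16, -2, 43, -3, 31] -> largest is 43
  Remaining [-3, -16, -2, -3, 31] -> largest is 31
  Remaining [-3, -16, -2, -3] -> largest is -2
  Remaining [-3, -16, -3] -> largest is -3
  Remaining [-16, -3] -> largest is -3
  Remaining [-16] -> largest is -16
Collecting the picks in order gives the descending list.
Final answer: [43, 31, -2, -3, -3, -16]


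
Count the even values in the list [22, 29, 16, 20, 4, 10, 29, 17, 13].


Check each element:
  22 is even
  29 is odd
  16 is even
  20 is even
  4 is even
  10 is even
  29 is odd
  17 is odd
  13 is odd
Evens: [22, 16, 20, 4, 10]
Count of evens = 5
Final answer: 5


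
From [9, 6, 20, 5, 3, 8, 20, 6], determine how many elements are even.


Check each element:
  9 is odd
  6 is even
  20 is even
  5 is odd
  3 is odd
  8 is even
  20 is even
  6 is even
Evens: [6, 20, 8, 20, 6]
Count of evens = 5
Final answer: 5


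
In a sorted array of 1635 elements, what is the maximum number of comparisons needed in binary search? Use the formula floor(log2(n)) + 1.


Binary search halves the search space each step.
Maximum comparisons = floor(log2(1635)) + 1
log2(1635) = 10.6751
floor(log2(1635)) = 10, so 10 + 1 = 11
Final answer: 11


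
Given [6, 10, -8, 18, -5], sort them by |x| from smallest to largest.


Compute absolute values:
  |6| = 6
  |10| = 10
  |-8| = 8
  |18| = 18
  |-5| = 5
Absolute values in increasing order: 5 < 6 < 8 < 10 < 18
Listing the original numbers in that order gives the answer.
Final answer: [-5, 6, -8, 10, 18]


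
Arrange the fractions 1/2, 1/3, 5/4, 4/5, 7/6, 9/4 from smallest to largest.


Convert to decimal for comparison:
  1/2 = 0.5
  1/3 = 0.3333
  5/4 = 1.25
  4/5 = 0.8
  7/6 = 1.1667
  9/4 = 2.25
Decimals in increasing order: 0.3333 < 0.5 < 0.8 < 1.1667 < 1.25 < 2.25
Writing each back as its fraction gives the sorted order.
Final answer: 1/3, 1/2, 4/5, 7/6, 5/4, 9/4


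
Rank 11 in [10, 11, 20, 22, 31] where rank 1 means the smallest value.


Sort ascending: [10, 11, 20, 22, 31]
Find 11 in the sorted list.
11 is at position 2 (1-indexed).
Final answer: 2


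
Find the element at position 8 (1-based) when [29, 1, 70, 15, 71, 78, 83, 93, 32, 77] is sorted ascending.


Sort ascending: [1, 15, 29, 32, 70, 71, 77, 78, 83, 93]
The 8th element (1-indexed) is at index 7.
Value = 78
Final answer: 78


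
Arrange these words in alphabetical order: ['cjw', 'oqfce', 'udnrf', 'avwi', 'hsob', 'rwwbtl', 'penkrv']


Compare strings character by character (the first differing letter decides):
  'avwi' < 'cjw' since 'a' < 'c' at position 1
  'cjw' < 'hsob' since 'c' < 'h' at position 1
  'hsob' < 'oqfce' since 'h' < 'o' at position 1
  'oqfce' < 'penkrv' since 'o' < 'p' at position 1
  'penkrv' < 'rwwbtl' since 'p' < 'r' at position 1
  'rwwbtl' < 'udnrf' since 'r' < 'u' at position 1
Chaining these comparisons gives the alphabetical order.
Final answer: ['avwi', 'cjw', 'hsob', 'oqfce', 'penkrv', 'rwwbtl', 'udnrf']


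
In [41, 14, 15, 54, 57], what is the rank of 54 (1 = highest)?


Sort descending: [57, 54, 41, 15, 14]
Find 54 in the sorted list.
54 is at position 2.
Final answer: 2


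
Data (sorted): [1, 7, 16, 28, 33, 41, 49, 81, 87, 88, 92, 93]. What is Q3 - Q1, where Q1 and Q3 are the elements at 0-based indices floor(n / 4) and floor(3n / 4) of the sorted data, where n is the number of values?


The data has n = 12 elements.
Q1 index = floor(12 / 4) = floor(3) = 3; Q3 index = floor(3 * 12 / 4) = floor(9) = 9
Q1 = element at index 3 = 28
Q3 = element at index 9 = 88
IQR = 88 - 28 = 60
Final answer: 60


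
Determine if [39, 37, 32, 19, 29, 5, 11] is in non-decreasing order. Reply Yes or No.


Check consecutive pairs:
  39 <= 37? False
  37 <= 32? False
  32 <= 19? False
  19 <= 29? True
  29 <= 5? False
  5 <= 11? True
4 consecutive pair(s) are out of order, so the list is not sorted.
Final answer: No


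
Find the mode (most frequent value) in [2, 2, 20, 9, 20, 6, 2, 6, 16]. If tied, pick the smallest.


Count the frequency of each value:
  2 appears 3 time(s)
  6 appears 2 time(s)
  9 appears 1 time(s)
  16 appears 1 time(s)
  20 appears 2 time(s)
Maximum frequency is 3.
Only 2 reaches that frequency, so it is the mode.
Final answer: 2


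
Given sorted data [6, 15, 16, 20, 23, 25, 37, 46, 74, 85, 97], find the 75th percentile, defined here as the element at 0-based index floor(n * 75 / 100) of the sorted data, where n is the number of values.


The dataset has n = 11 elements.
Index = floor(11 * 75 / 100) = floor(825 / 100) = floor(8.25) = 8
Counting from index 0 in the sorted data, the element at index 8 is 74.
Final answer: 74


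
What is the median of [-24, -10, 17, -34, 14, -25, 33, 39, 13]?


First, sort the list: [-34, -25, -24, -10, 13, 14, 17, 33, 39]
The list has 9 elements (odd count).
The middle index is 4 (0-based), and the element there is 13.
Final answer: 13


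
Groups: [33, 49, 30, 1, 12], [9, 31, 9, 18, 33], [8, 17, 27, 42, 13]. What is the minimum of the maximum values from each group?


Find max of each group:
  Group 1: [33, 49, 30, 1, 12] -> max = 49
  Group 2: [9, 31, 9, 18, 33] -> max = 33
  Group 3: [8, 17, 27, 42, 13] -> max = 42
Maxes: [49, 33, 42]
Minimum of maxes = 33
Final answer: 33


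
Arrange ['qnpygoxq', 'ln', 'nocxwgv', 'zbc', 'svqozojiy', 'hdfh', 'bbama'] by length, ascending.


Compute lengths:
  'qnpygoxq' has length 8
  'ln' has length 2
  'nocxwgv' has length 7
  'zbc' has length 3
  'svqozojiy' has length 9
  'hdfh' has length 4
  'bbama' has length 5
Lengths in increasing order: 2 < 3 < 4 < 5 < 7 < 8 < 9
Listing the words in that order gives the answer.
Final answer: ['ln', 'zbc', 'hdfh', 'bbama', 'nocxwgv', 'qnpygoxq', 'svqozojiy']


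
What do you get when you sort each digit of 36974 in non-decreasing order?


The number 36974 has digits: 3, 6, 9, 7, 4
Sorted: 3, 4, 6, 7, 9
Joining the sorted digits gives the result.
Final answer: 34679


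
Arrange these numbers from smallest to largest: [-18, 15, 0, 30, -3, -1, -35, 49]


Original list: [-18, 15, 0, 30, -3, -1, -35, 49]
Repeatedly take the smallest remaining element:
  Remaining [-18, 15, 0, 30, -3, -1, -35, 49] -> smallest is -35
  Remaining [-18, 15, 0, 30, -3, -1, 49] -> smallest is -18
  Remaining [15, 0, 30, -3, -1, 49] -> smallest is -3
  Remaining [15, 0, 30, -1, 49] -> smallest is -1
  Remaining [15, 0, 30, 49] -> smallest is 0
  Remaining [15, 30, 49] -> smallest is 15
  Remaining [30, 49] -> smallest is 30
  Remaining [49] -> smallest is 49
Collecting the picks in order gives the sorted list.
Final answer: [-35, -18, -3, -1, 0, 15, 30, 49]


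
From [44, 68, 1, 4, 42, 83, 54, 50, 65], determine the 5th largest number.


Sort descending: [83, 68, 65, 54, 50, 44, 42, 4, 1]
The 5th element (1-indexed) is at index 4.
Value = 50
Final answer: 50


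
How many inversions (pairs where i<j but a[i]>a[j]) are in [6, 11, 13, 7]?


For each element, count the later elements that are smaller than it:
  6 (index 0): smaller elements after it = [] -> 0
  11 (index 1): smaller elements after it = [7] -> 1
  13 (index 2): smaller elements after it = [7] -> 1
Total inversions = 0 + 1 + 1 = 2
Final answer: 2


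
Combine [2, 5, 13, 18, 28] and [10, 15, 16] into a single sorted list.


List A: [2, 5, 13, 18, 28]
List B: [10, 15, 16]
Repeatedly compare the front elements and take the smaller:
  2 vs 10 -> take 2
  5 vs 10 -> take 5
  13 vs 10 -> take 10
  13 vs 15 -> take 13
  18 vs 15 -> take 15
  18 vs 16 -> take 16
  B is exhausted; append the rest of A: [18, 28]
Final answer: [2, 5, 10, 13, 15, 16, 18, 28]


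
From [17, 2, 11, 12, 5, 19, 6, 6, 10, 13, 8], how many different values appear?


List all unique values:
Distinct values: [2, 5, 6, 8, 10, 11, 12, 13, 17, 19]
Count = 10
Final answer: 10


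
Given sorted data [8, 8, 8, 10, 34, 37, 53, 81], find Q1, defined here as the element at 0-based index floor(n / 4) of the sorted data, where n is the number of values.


The list has n = 8 elements.
Q1 index = floor(8 / 4) = floor(2) = 2
Counting from index 0 in the sorted data, the element at index 2 is 8.
Final answer: 8


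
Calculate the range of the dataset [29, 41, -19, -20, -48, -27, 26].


Maximum value: 41
Minimum value: -48
Range = 41 - (-48) = 89
Final answer: 89


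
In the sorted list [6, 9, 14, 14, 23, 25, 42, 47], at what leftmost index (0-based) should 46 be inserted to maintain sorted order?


List is sorted: [6, 9, 14, 14, 23, 25, 42, 47]
We need the leftmost position where 46 can be inserted, i.e. the first index whose element is >= 46 (or the end of the list if none is).
Binary search with low=0, high=8 (0-based indices):
  low=0, high=8, mid=4: a[4]=23 < 46, so low = 5
  low=5, high=8, mid=6: a[6]=42 < 46, so low = 7
  low=7, high=8, mid=7: a[7]=47 >= 46, so high = 7
Now low = high = 7, so the insertion index is 7.
Final answer: 7


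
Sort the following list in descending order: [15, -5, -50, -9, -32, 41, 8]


Original list: [15, -5, -50, -9, -32, 41, 8]
Repeatedly take the largest remaining element:
  Remaining [15, -5, -50, -9, -32, 41, 8] -> largest is 41
  Remaining [15, -5, -50, -9, -32, 8] -> largest is 15
  Remaining [-5, -50, -9, -32, 8] -> largest is 8
  Remaining [-5, -50, -9, -32] -> largest is -5
  Remaining [-50, -9, -32] -> largest is -9
  Remaining [-50, -32] -> largest is -32
  Remaining [-50] -> largest is -50
Collecting the picks in order gives the descending list.
Final answer: [41, 15, 8, -5, -9, -32, -50]


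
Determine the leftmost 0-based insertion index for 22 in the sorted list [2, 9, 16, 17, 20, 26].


List is sorted: [2, 9, 16, 17, 20, 26]
We need the leftmost position where 22 can be inserted, i.e. the first index whose element is >= 22 (or the end of the list if none is).
Binary search with low=0, high=6 (0-based indices):
  low=0, high=6, mid=3: a[3]=17 < 22, so low = 4
  low=4, high=6, mid=5: a[5]=26 >= 22, so high = 5
  low=4, high=5, mid=4: a[4]=20 < 22, so low = 5
Now low = high = 5, so the insertion index is 5.
Final answer: 5


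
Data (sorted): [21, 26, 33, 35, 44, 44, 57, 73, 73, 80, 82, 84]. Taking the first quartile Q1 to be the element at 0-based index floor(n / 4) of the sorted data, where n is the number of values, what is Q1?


The list has n = 12 elements.
Q1 index = floor(12 / 4) = floor(3) = 3
Counting from index 0 in the sorted data, the element at index 3 is 35.
Final answer: 35


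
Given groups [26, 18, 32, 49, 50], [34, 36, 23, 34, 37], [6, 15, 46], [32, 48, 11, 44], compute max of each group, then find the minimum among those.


Find max of each group:
  Group 1: [26, 18, 32, 49, 50] -> max = 50
  Group 2: [34, 36, 23, 34, 37] -> max = 37
  Group 3: [6, 15, 46] -> max = 46
  Group 4: [32, 48, 11, 44] -> max = 48
Maxes: [50, 37, 46, 48]
Minimum of maxes = 37
Final answer: 37


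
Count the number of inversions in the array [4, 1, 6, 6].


For each element, count the later elements that are smaller than it:
  4 (index 0): smaller elements after it = [1] -> 1
  1 (index 1): smaller elements after it = [] -> 0
  6 (index 2): smaller elements after it = [] -> 0
Total inversions = 1 + 0 + 0 = 1
Final answer: 1


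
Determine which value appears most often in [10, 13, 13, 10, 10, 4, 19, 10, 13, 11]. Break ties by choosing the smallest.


Count the frequency of each value:
  4 appears 1 time(s)
  10 appears 4 time(s)
  11 appears 1 time(s)
  13 appears 3 time(s)
  19 appears 1 time(s)
Maximum frequency is 4.
Only 10 reaches that frequency, so it is the mode.
Final answer: 10


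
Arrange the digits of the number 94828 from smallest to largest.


The number 94828 has digits: 9, 4, 8, 2, 8
Sorted: 2, 4, 8, 8, 9
Joining the sorted digits gives the result.
Final answer: 24889


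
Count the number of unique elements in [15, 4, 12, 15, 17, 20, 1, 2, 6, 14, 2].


List all unique values:
Distinct values: [1, 2, 4, 6, 12, 14, 15, 17, 20]
Count = 9
Final answer: 9


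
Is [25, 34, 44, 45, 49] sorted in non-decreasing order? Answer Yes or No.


Check consecutive pairs:
  25 <= 34? True
  34 <= 44? True
  44 <= 45? True
  45 <= 49? True
Every consecutive pair is in order, so the list is non-decreasing.
Final answer: Yes


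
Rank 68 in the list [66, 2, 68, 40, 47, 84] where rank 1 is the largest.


Sort descending: [84, 68, 66, 47, 40, 2]
Find 68 in the sorted list.
68 is at position 2.
Final answer: 2


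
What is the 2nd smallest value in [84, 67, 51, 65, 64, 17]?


Sort ascending: [17, 51, 64, 65, 67, 84]
The 2nd element (1-indexed) is at index 1.
Value = 51
Final answer: 51


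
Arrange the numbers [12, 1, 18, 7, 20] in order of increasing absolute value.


Compute absolute values:
  |12| = 12
  |1| = 1
  |18| = 18
  |7| = 7
  |20| = 20
Absolute values in increasing order: 1 < 7 < 12 < 18 < 20
Listing the original numbers in that order gives the answer.
Final answer: [1, 7, 12, 18, 20]


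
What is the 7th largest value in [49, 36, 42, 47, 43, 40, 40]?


Sort descending: [49, 47, 43, 42, 40, 40, 36]
The 7th element (1-indexed) is at index 6.
Value = 36
Final answer: 36


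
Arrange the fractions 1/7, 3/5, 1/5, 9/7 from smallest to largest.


Convert to decimal for comparison:
  1/7 = 0.1429
  3/5 = 0.6
  1/5 = 0.2
  9/7 = 1.2857
Decimals in increasing order: 0.1429 < 0.2 < 0.6 < 1.2857
Writing each back as its fraction gives the sorted order.
Final answer: 1/7, 1/5, 3/5, 9/7


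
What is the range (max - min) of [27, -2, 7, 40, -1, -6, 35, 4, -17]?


Maximum value: 40
Minimum value: -17
Range = 40 - (-17) = 57
Final answer: 57


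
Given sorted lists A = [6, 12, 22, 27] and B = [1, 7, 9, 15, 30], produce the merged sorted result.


List A: [6, 12, 22, 27]
List B: [1, 7, 9, 15, 30]
Repeatedly compare the front elements and take the smaller:
  6 vs 1 -> take 1
  6 vs 7 -> take 6
  12 vs 7 -> take 7
  12 vs 9 -> take 9
  12 vs 15 -> take 12
  22 vs 15 -> take 15
  22 vs 30 -> take 22
  27 vs 30 -> take 27
  A is exhausted; append the rest of B: [30]
Final answer: [1, 6, 7, 9, 12, 15, 22, 27, 30]


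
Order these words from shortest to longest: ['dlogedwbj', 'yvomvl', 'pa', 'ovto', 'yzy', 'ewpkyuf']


Compute lengths:
  'dlogedwbj' has length 9
  'yvomvl' has length 6
  'pa' has length 2
  'ovto' has length 4
  'yzy' has length 3
  'ewpkyuf' has length 7
Lengths in increasing order: 2 < 3 < 4 < 6 < 7 < 9
Listing the words in that order gives the answer.
Final answer: ['pa', 'yzy', 'ovto', 'yvomvl', 'ewpkyuf', 'dlogedwbj']


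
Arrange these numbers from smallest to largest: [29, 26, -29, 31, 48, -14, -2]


Original list: [29, 26, -29, 31, 48, -14, -2]
Repeatedly take the smallest remaining element:
  Remaining [29, 26, -29, 31, 48, -14, -2] -> smallest is -29
  Remaining [29, 26, 31, 48, -14, -2] -> smallest is -14
  Remaining [29, 26, 31, 48, -2] -> smallest is -2
  Remaining [29, 26, 31, 48] -> smallest is 26
  Remaining [29, 31, 48] -> smallest is 29
  Remaining [31, 48] -> smallest is 31
  Remaining [48] -> smallest is 48
Collecting the picks in order gives the sorted list.
Final answer: [-29, -14, -2, 26, 29, 31, 48]


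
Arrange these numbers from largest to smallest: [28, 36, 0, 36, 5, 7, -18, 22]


Original list: [28, 36, 0, 36, 5, 7, -18, 22]
Repeatedly take the largest remaining element:
  Remaining [28, 36, 0, 36, 5, 7, -18, 22] -> largest is 36
  Remaining [28, 0, 36, 5, 7, -18, 22] -> largest is 36
  Remaining [28, 0, 5, 7, -18, 22] -> largest is 28
  Remaining [0, 5, 7, -18, 22] -> largest is 22
  Remaining [0, 5, 7, -18] -> largest is 7
  Remaining [0, 5, -18] -> largest is 5
  Remaining [0, -18] -> largest is 0
  Remaining [-18] -> largest is -18
Collecting the picks in order gives the descending list.
Final answer: [36, 36, 28, 22, 7, 5, 0, -18]


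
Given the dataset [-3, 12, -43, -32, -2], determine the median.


First, sort the list: [-43, -32, -3, -2, 12]
The list has 5 elements (odd count).
The middle index is 2 (0-based), and the element there is -3.
Final answer: -3


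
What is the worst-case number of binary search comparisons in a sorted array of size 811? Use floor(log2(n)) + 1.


Binary search halves the search space each step.
Maximum comparisons = floor(log2(811)) + 1
log2(811) = 9.6636
floor(log2(811)) = 9, so 9 + 1 = 10
Final answer: 10


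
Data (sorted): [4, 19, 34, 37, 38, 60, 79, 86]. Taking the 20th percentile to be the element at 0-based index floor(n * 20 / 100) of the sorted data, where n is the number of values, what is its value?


The dataset has n = 8 elements.
Index = floor(8 * 20 / 100) = floor(160 / 100) = floor(1.6) = 1
Counting from index 0 in the sorted data, the element at index 1 is 19.
Final answer: 19


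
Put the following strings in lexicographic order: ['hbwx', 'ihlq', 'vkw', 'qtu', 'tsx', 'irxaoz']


Compare strings character by character (the first differing letter decides):
  'hbwx' < 'ihlq' since 'h' < 'i' at position 1
  'ihlq' < 'irxaoz' since 'h' < 'r' at position 2
  'irxaoz' < 'qtu' since 'i' < 'q' at position 1
  'qtu' < 'tsx' since 'q' < 't' at position 1
  'tsx' < 'vkw' since 't' < 'v' at position 1
Chaining these comparisons gives the alphabetical order.
Final answer: ['hbwx', 'ihlq', 'irxaoz', 'qtu', 'tsx', 'vkw']


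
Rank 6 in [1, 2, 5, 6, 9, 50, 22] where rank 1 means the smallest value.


Sort ascending: [1, 2, 5, 6, 9, 22, 50]
Find 6 in the sorted list.
6 is at position 4 (1-indexed).
Final answer: 4


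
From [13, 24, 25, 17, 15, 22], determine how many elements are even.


Check each element:
  13 is odd
  24 is even
  25 is odd
  17 is odd
  15 is odd
  22 is even
Evens: [24, 22]
Count of evens = 2
Final answer: 2


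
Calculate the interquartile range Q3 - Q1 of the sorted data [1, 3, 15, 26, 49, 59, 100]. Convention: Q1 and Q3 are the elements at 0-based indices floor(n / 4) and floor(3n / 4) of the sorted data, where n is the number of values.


The data has n = 7 elements.
Q1 index = floor(7 / 4) = floor(1.75) = 1; Q3 index = floor(3 * 7 / 4) = floor(5.25) = 5
Q1 = element at index 1 = 3
Q3 = element at index 5 = 59
IQR = 59 - 3 = 56
Final answer: 56


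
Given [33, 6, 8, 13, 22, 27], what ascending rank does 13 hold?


Sort ascending: [6, 8, 13, 22, 27, 33]
Find 13 in the sorted list.
13 is at position 3 (1-indexed).
Final answer: 3


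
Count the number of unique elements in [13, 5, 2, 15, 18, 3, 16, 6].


List all unique values:
Distinct values: [2, 3, 5, 6, 13, 15, 16, 18]
Count = 8
Final answer: 8


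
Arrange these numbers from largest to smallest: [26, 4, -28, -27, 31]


Original list: [26, 4, -28, -27, 31]
Repeatedly take the largest remaining element:
  Remaining [26, 4, -28, -27, 31] -> largest is 31
  Remaining [26, 4, -28, -27] -> largest is 26
  Remaining [4, -28, -27] -> largest is 4
  Remaining [-28, -27] -> largest is -27
  Remaining [-28] -> largest is -28
Collecting the picks in order gives the descending list.
Final answer: [31, 26, 4, -27, -28]


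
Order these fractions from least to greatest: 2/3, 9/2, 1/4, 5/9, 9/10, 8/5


Convert to decimal for comparison:
  2/3 = 0.6667
  9/2 = 4.5
  1/4 = 0.25
  5/9 = 0.5556
  9/10 = 0.9
  8/5 = 1.6
Decimals in increasing order: 0.25 < 0.5556 < 0.6667 < 0.9 < 1.6 < 4.5
Writing each back as its fraction gives the sorted order.
Final answer: 1/4, 5/9, 2/3, 9/10, 8/5, 9/2


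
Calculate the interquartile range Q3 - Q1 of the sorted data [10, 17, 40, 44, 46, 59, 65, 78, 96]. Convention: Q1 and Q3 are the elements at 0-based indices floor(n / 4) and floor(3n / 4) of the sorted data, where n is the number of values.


The data has n = 9 elements.
Q1 index = floor(9 / 4) = floor(2.25) = 2; Q3 index = floor(3 * 9 / 4) = floor(6.75) = 6
Q1 = element at index 2 = 40
Q3 = element at index 6 = 65
IQR = 65 - 40 = 25
Final answer: 25


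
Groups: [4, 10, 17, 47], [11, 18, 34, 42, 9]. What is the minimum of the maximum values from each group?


Find max of each group:
  Group 1: [4, 10, 17, 47] -> max = 47
  Group 2: [11, 18, 34, 42, 9] -> max = 42
Maxes: [47, 42]
Minimum of maxes = 42
Final answer: 42


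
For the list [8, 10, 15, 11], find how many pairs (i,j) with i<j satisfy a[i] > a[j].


For each element, count the later elements that are smaller than it:
  8 (index 0): smaller elements after it = [] -> 0
  10 (index 1): smaller elements after it = [] -> 0
  15 (index 2): smaller elements after it = [11] -> 1
Total inversions = 0 + 0 + 1 = 1
Final answer: 1


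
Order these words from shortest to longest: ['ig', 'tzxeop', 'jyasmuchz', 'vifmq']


Compute lengths:
  'ig' has length 2
  'tzxeop' has length 6
  'jyasmuchz' has length 9
  'vifmq' has length 5
Lengths in increasing order: 2 < 5 < 6 < 9
Listing the words in that order gives the answer.
Final answer: ['ig', 'vifmq', 'tzxeop', 'jyasmuchz']


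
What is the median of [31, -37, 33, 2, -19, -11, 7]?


First, sort the list: [-37, -19, -11, 2, 7, 31, 33]
The list has 7 elements (odd count).
The middle index is 3 (0-based), and the element there is 2.
Final answer: 2


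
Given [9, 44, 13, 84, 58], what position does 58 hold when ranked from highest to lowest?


Sort descending: [84, 58, 44, 13, 9]
Find 58 in the sorted list.
58 is at position 2.
Final answer: 2


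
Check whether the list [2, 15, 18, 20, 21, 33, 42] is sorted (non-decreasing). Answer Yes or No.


Check consecutive pairs:
  2 <= 15? True
  15 <= 18? True
  18 <= 20? True
  20 <= 21? True
  21 <= 33? True
  33 <= 42? True
Every consecutive pair is in order, so the list is non-decreasing.
Final answer: Yes


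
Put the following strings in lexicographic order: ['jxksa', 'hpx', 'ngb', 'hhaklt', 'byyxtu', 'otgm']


Compare strings character by character (the first differing letter decides):
  'byyxtu' < 'hhaklt' since 'b' < 'h' at position 1
  'hhaklt' < 'hpx' since 'h' < 'p' at position 2
  'hpx' < 'jxksa' since 'h' < 'j' at position 1
  'jxksa' < 'ngb' since 'j' < 'n' at position 1
  'ngb' < 'otgm' since 'n' < 'o' at position 1
Chaining these comparisons gives the alphabetical order.
Final answer: ['byyxtu', 'hhaklt', 'hpx', 'jxksa', 'ngb', 'otgm']


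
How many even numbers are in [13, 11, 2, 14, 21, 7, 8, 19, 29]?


Check each element:
  13 is odd
  11 is odd
  2 is even
  14 is even
  21 is odd
  7 is odd
  8 is even
  19 is odd
  29 is odd
Evens: [2, 14, 8]
Count of evens = 3
Final answer: 3
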